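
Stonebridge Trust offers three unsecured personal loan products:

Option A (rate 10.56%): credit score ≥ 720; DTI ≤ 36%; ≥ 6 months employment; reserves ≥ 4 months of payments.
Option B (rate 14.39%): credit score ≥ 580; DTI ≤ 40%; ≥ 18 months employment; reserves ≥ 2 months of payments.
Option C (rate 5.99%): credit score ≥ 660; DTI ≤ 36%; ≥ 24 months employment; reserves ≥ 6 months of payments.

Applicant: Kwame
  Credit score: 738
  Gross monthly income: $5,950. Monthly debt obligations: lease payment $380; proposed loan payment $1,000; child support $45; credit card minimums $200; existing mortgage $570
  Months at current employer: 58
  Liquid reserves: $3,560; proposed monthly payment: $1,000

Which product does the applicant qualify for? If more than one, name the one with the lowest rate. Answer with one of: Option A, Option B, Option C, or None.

Total debts = (380 + 1,000 + 45 + 200 + 570) = 2,195; DTI = 2,195/5,950 = 36.9%.
Reserves = 3,560/1,000 = 3.6 months.
Option A: score 738 ≥ 720; DTI 36.9% > 36%; employment 58 ≥ 6 mo; reserves 3.6 < 4 mo → does not qualify.
Option B: score 738 ≥ 580; DTI 36.9% ≤ 40%; employment 58 ≥ 18 mo; reserves 3.6 ≥ 2 mo → qualifies.
Option C: score 738 ≥ 660; DTI 36.9% > 36%; employment 58 ≥ 24 mo; reserves 3.6 < 6 mo → does not qualify.

Option B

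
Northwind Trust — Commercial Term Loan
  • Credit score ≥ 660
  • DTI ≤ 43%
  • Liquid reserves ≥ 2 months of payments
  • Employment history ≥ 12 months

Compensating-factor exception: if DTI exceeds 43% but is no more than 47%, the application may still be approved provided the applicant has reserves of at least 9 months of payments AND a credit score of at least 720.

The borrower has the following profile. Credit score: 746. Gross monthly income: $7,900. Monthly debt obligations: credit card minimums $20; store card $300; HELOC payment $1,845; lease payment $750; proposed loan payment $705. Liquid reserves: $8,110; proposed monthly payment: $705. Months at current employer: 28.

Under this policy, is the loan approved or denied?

Approved

Credit score 746 ≥ 660 (meets base)
Total debts = (20 + 300 + 1,845 + 750 + 705) = 3,620. DTI: 3,620 ÷ 7,900 = 45.8%, over the 43% base limit.
Reserves: 8,110 ÷ 705 = 11.5 months (meets 2-month minimum)
Employment 28 ≥ 12 months
DTI 45.8% is within the 43%–47% exception band; checking compensating factors.
Override check — reserves: 11.5 mo (ok); score: 746 (ok).
Both override conditions satisfied; DTI exception granted.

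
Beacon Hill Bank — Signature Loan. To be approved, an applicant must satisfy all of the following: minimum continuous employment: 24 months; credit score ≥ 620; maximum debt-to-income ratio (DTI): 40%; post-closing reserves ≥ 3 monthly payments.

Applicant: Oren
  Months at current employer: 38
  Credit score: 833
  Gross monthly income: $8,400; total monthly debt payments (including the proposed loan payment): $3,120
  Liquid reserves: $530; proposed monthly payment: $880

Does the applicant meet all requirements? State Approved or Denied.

Denied

Employment 38 ≥ 24 months
Credit score 833 ≥ 620 (meets)
Debt-to-income = 3,120/8,400 = 37.1% — meets 40% limit
Reserves = 530/880 = 0.6 months < 3
Fails on reserves.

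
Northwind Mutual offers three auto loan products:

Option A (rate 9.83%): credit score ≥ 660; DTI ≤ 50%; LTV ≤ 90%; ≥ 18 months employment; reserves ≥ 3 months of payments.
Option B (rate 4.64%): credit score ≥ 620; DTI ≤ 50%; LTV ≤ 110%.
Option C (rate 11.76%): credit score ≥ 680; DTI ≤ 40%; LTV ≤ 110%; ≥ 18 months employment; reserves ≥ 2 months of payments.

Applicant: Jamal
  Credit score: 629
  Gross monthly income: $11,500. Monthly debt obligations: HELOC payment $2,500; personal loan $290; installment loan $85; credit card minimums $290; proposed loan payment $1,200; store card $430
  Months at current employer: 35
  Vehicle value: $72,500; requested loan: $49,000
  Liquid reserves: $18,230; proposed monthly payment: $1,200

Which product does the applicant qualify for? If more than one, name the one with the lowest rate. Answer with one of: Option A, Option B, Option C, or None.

Option B

Total debts = (2,500 + 290 + 85 + 290 + 1,200 + 430) = 4,795; DTI = 4,795/11,500 = 41.7%.
LTV = 49,000/72,500 = 67.6%.
Reserves = 18,230/1,200 = 15.2 months.
Option A: score 629 < 660; DTI 41.7% ≤ 50%; LTV 67.6% ≤ 90%; employment 35 ≥ 18 mo; reserves 15.2 ≥ 3 mo → does not qualify.
Option B: score 629 ≥ 620; DTI 41.7% ≤ 50%; LTV 67.6% ≤ 110% → qualifies.
Option C: score 629 < 680; DTI 41.7% > 40%; LTV 67.6% ≤ 110%; employment 35 ≥ 18 mo; reserves 15.2 ≥ 2 mo → does not qualify.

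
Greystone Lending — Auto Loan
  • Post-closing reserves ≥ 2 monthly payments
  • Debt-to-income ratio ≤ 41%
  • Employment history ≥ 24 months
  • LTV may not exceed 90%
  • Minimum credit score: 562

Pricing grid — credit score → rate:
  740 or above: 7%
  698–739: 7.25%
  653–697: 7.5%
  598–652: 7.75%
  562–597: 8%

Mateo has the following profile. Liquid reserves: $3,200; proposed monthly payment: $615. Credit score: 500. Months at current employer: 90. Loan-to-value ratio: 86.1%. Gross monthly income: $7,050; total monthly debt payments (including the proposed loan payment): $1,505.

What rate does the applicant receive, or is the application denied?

Credit score 500 < 562 (below minimum)
LTV 86.1% — within 90%
Reserves: 3,200 ÷ 615 = 5.2 months (meets 2-month minimum)
DTI: 1,505 ÷ 7,050 = 21.3%, within the 41% cap
Employment 90 ≥ 24 months
Not all requirements met → denied.

Denied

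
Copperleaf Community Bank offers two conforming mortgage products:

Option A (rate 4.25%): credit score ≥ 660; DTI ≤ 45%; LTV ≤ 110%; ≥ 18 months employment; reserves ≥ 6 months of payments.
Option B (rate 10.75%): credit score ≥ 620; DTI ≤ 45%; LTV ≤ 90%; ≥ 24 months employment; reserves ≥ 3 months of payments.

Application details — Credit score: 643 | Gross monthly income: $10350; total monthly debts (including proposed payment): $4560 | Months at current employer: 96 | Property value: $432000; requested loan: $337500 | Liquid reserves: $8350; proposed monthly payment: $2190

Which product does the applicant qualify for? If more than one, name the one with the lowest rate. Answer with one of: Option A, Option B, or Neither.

Option B

DTI = 4,560/10,350 = 44.1%.
LTV = 337,500/432,000 = 78.1%.
Reserves = 8,350/2,190 = 3.8 months.
Option A: score 643 < 660; DTI 44.1% ≤ 45%; LTV 78.1% ≤ 110%; employment 96 ≥ 18 mo; reserves 3.8 < 6 mo → does not qualify.
Option B: score 643 ≥ 620; DTI 44.1% ≤ 45%; LTV 78.1% ≤ 90%; employment 96 ≥ 24 mo; reserves 3.8 ≥ 3 mo → qualifies.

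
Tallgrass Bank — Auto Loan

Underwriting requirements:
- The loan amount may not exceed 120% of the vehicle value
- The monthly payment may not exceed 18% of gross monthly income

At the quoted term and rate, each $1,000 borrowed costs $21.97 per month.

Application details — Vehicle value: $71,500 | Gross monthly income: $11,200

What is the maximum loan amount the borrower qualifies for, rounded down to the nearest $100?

$85,800

Payment cap: 18% × $11,200 = $2,016/month.
At $21.97 per $1,000, that supports 2,016/21.97 × 1,000 ≈ $91,761 → $91,700.
LTV cap: 120% × $71,500 = $85,800 → $85,800.
Binding constraint: loan-to-value.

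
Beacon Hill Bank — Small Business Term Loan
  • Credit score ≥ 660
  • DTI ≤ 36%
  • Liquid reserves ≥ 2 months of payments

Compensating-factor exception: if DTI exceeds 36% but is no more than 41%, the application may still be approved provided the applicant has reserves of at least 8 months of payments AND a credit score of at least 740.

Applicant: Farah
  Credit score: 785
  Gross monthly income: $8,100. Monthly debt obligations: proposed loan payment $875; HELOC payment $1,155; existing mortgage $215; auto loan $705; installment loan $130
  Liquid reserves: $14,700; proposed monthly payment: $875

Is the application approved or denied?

Approved

Credit score 785 ≥ 660 (meets base)
Total debts = (875 + 1,155 + 215 + 705 + 130) = 3,080. DTI = 3,080/8,100 = 38% > 36% — standard DTI limit exceeded.
Liquid reserves cover 14,700/875 = 16.8 months — ≥ 2 required
DTI 38% is within the 36%–41% exception band; checking compensating factors.
Reserves 16.8 ≥ 8 months; credit score 785 ≥ 740.
Both override conditions satisfied; DTI exception granted.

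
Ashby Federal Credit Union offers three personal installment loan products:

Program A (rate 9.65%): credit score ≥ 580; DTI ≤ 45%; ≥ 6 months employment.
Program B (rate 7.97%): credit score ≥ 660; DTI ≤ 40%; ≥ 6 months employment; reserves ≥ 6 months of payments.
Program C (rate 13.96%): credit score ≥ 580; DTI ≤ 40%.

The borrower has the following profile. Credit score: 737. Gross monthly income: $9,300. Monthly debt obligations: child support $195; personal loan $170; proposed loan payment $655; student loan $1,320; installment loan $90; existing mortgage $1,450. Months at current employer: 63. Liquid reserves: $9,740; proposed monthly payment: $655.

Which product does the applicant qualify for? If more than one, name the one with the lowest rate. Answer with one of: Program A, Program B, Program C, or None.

Program A

Total debts = (195 + 170 + 655 + 1,320 + 90 + 1,450) = 3,880; DTI = 3,880/9,300 = 41.7%.
Reserves = 9,740/655 = 14.9 months.
Program A: score 737 ≥ 580; DTI 41.7% ≤ 45%; employment 63 ≥ 6 mo → qualifies.
Program B: score 737 ≥ 660; DTI 41.7% > 40%; employment 63 ≥ 6 mo; reserves 14.9 ≥ 6 mo → does not qualify.
Program C: score 737 ≥ 580; DTI 41.7% > 40% → does not qualify.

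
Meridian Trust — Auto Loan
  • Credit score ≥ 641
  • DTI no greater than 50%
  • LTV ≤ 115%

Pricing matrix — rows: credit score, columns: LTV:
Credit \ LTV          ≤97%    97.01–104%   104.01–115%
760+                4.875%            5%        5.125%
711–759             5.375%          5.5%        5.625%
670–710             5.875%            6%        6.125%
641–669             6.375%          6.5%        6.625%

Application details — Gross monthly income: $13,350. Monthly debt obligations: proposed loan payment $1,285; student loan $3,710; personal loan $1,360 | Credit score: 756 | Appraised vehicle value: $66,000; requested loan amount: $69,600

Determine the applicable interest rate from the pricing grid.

5.625%

Credit score 756 ≥ 641; Total monthly debts = (1,285 + 3,710 + 1,360) = 6,355. DTI: 6,355 ÷ 13,350 = 47.6%, within the 50% cap
LTV: 69,600 ÷ 66,000 = 105.5%, within 115% cap
Row: 756 falls in 711–759. Column: 105.5% falls in 104.01–115%. Rate = 5.625%.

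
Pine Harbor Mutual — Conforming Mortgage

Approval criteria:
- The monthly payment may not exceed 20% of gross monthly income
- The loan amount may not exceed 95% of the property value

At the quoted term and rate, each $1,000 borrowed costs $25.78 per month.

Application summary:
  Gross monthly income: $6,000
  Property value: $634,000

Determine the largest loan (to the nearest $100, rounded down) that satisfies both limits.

$46,500

Payment cap: 20% × $6,000 = $1,200/month.
At $25.78 per $1,000, that supports 1,200/25.78 × 1,000 ≈ $46,547 → $46,500.
LTV cap: 95% × $634,000 = $602,300 → $602,300.
Binding constraint: payment-to-income.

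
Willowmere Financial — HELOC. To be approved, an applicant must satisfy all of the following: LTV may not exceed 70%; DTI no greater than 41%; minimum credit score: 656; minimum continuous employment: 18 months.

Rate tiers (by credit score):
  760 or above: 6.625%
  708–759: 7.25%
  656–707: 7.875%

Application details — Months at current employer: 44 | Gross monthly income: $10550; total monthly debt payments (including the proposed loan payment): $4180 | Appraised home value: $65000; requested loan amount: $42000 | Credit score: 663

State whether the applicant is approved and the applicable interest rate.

Approved at 7.875%

Credit score 663 ≥ 656 (meets minimum)
LTV = 42,000/65,000 = 64.6% ≤ 70%
Employment 44 ≥ 18 months
DTI: 4,180 ÷ 10,550 = 39.6%, within the 41% cap
All requirements met. Score 663 falls in the 656–707 tier → 7.875%.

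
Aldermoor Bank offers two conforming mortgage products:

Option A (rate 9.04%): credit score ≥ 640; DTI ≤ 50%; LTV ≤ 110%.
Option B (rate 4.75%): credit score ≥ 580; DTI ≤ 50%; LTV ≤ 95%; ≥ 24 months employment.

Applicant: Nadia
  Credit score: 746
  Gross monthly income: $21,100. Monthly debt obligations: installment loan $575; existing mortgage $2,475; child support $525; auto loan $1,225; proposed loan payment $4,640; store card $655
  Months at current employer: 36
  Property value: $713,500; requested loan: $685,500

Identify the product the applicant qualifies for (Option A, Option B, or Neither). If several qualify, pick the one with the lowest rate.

Option A

Total debts = (575 + 2,475 + 525 + 1,225 + 4,640 + 655) = 10,095; DTI = 10,095/21,100 = 47.8%.
LTV = 685,500/713,500 = 96.1%.
Option A: score 746 ≥ 640; DTI 47.8% ≤ 50%; LTV 96.1% ≤ 110% → qualifies.
Option B: score 746 ≥ 580; DTI 47.8% ≤ 50%; LTV 96.1% > 95%; employment 36 ≥ 24 mo → does not qualify.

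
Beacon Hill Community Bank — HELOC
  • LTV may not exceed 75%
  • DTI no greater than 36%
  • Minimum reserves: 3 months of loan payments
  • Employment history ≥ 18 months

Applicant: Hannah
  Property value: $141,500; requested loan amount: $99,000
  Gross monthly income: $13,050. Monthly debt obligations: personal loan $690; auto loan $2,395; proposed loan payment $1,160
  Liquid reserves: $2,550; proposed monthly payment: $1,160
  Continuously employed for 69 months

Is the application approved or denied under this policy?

Denied

Loan-to-value = 99,000/141,500 = 70% — pass (75% max)
Total monthly debts = (690 + 2,395 + 1,160) = 4,245. DTI: 4,245 ÷ 13,050 = 32.5%, within the 36% cap
Reserves: 2,550 ÷ 1,160 = 2.2 months (below 3-month minimum)
Employment 69 ≥ 18 months
Fails on reserves.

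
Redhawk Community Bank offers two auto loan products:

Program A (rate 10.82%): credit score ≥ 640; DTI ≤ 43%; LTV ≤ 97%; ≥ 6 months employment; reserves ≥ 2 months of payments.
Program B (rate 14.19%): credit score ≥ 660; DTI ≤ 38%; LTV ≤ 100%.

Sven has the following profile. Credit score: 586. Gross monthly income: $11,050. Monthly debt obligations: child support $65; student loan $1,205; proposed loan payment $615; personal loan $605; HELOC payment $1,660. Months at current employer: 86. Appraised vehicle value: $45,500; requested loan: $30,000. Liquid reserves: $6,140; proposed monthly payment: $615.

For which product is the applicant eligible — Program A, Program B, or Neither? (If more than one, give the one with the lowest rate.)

Total debts = (65 + 1,205 + 615 + 605 + 1,660) = 4,150; DTI = 4,150/11,050 = 37.6%.
LTV = 30,000/45,500 = 65.9%.
Reserves = 6,140/615 = 10.0 months.
Program A: score 586 < 640; DTI 37.6% ≤ 43%; LTV 65.9% ≤ 97%; employment 86 ≥ 6 mo; reserves 10.0 ≥ 2 mo → does not qualify.
Program B: score 586 < 660; DTI 37.6% ≤ 38%; LTV 65.9% ≤ 100% → does not qualify.

Neither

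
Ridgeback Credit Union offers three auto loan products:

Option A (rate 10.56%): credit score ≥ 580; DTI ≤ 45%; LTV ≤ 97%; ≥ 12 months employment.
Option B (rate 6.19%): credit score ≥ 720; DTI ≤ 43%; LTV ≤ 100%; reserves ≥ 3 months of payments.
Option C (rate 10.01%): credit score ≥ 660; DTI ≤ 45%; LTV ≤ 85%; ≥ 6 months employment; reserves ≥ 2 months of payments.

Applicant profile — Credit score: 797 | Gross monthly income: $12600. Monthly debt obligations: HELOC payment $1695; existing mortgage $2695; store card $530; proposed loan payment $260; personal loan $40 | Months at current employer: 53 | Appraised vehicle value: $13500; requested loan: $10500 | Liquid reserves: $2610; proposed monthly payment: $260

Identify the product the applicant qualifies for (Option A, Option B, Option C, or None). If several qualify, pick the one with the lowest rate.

Option B

Total debts = (1,695 + 2,695 + 530 + 260 + 40) = 5,220; DTI = 5,220/12,600 = 41.4%.
LTV = 10,500/13,500 = 77.8%.
Reserves = 2,610/260 = 10.0 months.
Option A: score 797 ≥ 580; DTI 41.4% ≤ 45%; LTV 77.8% ≤ 97%; employment 53 ≥ 12 mo → qualifies.
Option B: score 797 ≥ 720; DTI 41.4% ≤ 43%; LTV 77.8% ≤ 100%; reserves 10.0 ≥ 3 mo → qualifies.
Option C: score 797 ≥ 660; DTI 41.4% ≤ 45%; LTV 77.8% ≤ 85%; employment 53 ≥ 6 mo; reserves 10.0 ≥ 2 mo → qualifies.
Qualifying: Option A, Option B, Option C. Lowest rate is 6.19% → Option B.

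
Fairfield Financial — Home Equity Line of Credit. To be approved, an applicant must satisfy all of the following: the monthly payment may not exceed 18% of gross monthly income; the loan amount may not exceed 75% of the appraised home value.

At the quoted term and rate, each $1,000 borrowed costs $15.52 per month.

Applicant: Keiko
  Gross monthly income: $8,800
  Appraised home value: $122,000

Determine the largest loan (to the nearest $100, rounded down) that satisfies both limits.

Payment cap: 18% × $8,800 = $1,584/month.
At $15.52 per $1,000, that supports 1,584/15.52 × 1,000 ≈ $102,061 → $102,000.
LTV cap: 75% × $122,000 = $91,500 → $91,500.
Binding constraint: loan-to-value.

$91,500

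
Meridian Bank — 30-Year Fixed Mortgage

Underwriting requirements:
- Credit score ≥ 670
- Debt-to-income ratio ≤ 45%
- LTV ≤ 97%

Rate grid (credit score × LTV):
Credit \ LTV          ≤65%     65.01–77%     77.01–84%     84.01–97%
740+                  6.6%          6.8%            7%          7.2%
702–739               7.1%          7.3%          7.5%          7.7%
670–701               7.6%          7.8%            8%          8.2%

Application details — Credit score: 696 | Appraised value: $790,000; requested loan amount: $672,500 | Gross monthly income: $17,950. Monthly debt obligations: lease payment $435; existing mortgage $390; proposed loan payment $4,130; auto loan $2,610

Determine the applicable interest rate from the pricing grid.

Credit score 696 ≥ 670; Total monthly debts = (435 + 390 + 4,130 + 2,610) = 7,565. DTI: 7,565 ÷ 17,950 = 42.1%, within the 45% cap
LTV: 672,500 ÷ 790,000 = 85.1%, within 97% cap
Credit 696 → row 670–701; LTV 85.1% → column 84.01–97%. Grid cell → 8.2%.

8.2%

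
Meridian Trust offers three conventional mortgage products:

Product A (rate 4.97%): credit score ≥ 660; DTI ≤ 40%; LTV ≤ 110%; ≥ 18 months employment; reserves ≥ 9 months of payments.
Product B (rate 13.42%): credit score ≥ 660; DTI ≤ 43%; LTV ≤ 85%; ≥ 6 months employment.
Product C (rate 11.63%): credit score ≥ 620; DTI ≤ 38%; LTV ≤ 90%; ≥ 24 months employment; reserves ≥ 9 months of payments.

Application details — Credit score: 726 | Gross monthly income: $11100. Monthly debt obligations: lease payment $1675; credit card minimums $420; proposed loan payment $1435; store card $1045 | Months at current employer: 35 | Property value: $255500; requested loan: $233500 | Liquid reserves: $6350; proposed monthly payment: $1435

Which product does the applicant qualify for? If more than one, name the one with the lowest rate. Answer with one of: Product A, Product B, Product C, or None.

Total debts = (1,675 + 420 + 1,435 + 1,045) = 4,575; DTI = 4,575/11,100 = 41.2%.
LTV = 233,500/255,500 = 91.4%.
Reserves = 6,350/1,435 = 4.4 months.
Product A: score 726 ≥ 660; DTI 41.2% > 40%; LTV 91.4% ≤ 110%; employment 35 ≥ 18 mo; reserves 4.4 < 9 mo → does not qualify.
Product B: score 726 ≥ 660; DTI 41.2% ≤ 43%; LTV 91.4% > 85%; employment 35 ≥ 6 mo → does not qualify.
Product C: score 726 ≥ 620; DTI 41.2% > 38%; LTV 91.4% > 90%; employment 35 ≥ 24 mo; reserves 4.4 < 9 mo → does not qualify.

None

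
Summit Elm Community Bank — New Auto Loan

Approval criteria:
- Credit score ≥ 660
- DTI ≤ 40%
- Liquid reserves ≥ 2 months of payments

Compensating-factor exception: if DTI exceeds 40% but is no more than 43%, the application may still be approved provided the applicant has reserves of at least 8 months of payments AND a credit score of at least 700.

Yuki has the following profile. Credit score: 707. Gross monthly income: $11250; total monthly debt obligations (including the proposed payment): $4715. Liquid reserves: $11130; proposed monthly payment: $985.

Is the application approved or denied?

Approved

Credit score 707 ≥ 660 (meets base)
DTI = 4,715/11,250 = 41.9% > 40% — standard DTI limit exceeded.
Liquid reserves cover 11,130/985 = 11.3 months — ≥ 2 required
DTI 41.9% is within the 40%–43% exception band; checking compensating factors.
Reserves 11.3 ≥ 8 months; credit score 707 ≥ 700.
Both override conditions satisfied; DTI exception granted.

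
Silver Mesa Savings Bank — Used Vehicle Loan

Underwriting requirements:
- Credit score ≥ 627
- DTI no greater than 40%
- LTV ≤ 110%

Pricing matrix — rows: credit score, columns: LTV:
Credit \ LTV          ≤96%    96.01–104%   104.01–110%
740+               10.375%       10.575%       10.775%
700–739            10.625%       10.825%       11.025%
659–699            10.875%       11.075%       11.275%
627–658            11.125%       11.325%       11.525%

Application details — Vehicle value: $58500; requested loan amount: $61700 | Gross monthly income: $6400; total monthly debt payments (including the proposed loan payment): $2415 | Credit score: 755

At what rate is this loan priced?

Credit score 755 ≥ 627; Debt-to-income = 2,415/6,400 = 37.7% — meets 40% limit
LTV = 61,700/58,500 = 105.5% ≤ 110%
Score 755 is in the 740+ band; LTV 105.5% is in the 104.01–110% band → 10.775%.

10.775%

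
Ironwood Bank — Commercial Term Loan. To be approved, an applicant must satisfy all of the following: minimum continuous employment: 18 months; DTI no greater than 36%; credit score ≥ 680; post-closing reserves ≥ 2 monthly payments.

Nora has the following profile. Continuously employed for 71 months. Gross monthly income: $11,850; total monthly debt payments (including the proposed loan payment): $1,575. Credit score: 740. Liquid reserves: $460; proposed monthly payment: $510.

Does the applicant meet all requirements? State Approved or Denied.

Employment 71 ≥ 18 months
DTI = 1,575/11,850 = 13.3% ≤ 36%
Credit score 740 ≥ 680 (meets)
Reserves = 460/510 = 0.9 months < 2
Fails on reserves.

Denied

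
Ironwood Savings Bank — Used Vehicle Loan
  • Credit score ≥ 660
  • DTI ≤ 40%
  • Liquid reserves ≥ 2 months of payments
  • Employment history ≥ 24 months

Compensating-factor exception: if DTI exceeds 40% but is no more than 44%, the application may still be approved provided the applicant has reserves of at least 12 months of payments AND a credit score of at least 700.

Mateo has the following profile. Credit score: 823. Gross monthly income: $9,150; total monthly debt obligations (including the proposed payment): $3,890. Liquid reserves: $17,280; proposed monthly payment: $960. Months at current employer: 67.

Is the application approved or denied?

Approved

Credit score 823 ≥ 660 (meets base)
DTI = 3,890/9,150 = 42.5% > 40% — standard DTI limit exceeded.
Reserves: 17,280 ÷ 960 = 18.0 months (meets 2-month minimum)
Employment 67 ≥ 24 months
DTI 42.5% is within the 40%–44% exception band; checking compensating factors.
Reserves 18.0 ≥ 12 months; credit score 823 ≥ 700.
Both override conditions satisfied; DTI exception granted.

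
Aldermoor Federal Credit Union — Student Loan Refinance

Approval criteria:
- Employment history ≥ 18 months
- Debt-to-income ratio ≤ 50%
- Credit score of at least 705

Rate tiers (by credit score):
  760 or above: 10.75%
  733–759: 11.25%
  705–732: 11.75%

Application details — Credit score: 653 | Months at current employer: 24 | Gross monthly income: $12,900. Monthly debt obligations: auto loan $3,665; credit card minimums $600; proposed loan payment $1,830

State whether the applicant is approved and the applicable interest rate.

Credit score 653 < 705 (below minimum)
Employment 24 ≥ 18 months
Total monthly debts = (3,665 + 600 + 1,830) = 6,095. DTI = 6,095/12,900 = 47.2% ≤ 50%
Not all requirements met → denied.

Denied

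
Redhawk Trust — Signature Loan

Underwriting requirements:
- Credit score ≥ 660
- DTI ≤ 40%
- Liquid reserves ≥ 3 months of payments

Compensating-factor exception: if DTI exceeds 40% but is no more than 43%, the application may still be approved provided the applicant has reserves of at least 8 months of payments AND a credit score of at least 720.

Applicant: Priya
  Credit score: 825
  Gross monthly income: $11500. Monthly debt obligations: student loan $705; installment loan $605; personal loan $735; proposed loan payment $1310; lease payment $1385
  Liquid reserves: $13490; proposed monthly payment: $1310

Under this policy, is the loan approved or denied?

Credit score 825 ≥ 660 (meets base)
Total debts = (705 + 605 + 735 + 1,310 + 1,385) = 4,740. DTI: 4,740 ÷ 11,500 = 41.2%, over the 40% base limit.
Reserves: 13,490 ÷ 1,310 = 10.3 months (meets 3-month minimum)
DTI 41.2% is within the 40%–43% exception band; checking compensating factors.
Override check — reserves: 10.3 mo (ok); score: 825 (ok).
Both compensating conditions met → exception applies.

Approved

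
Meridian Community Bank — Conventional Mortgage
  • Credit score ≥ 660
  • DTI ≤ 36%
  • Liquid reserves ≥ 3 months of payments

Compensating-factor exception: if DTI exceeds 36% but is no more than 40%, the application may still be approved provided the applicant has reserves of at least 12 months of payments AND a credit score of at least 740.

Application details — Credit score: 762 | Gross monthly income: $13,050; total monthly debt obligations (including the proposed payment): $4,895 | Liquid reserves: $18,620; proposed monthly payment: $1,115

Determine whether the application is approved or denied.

Approved

Credit score 762 ≥ 660 (meets base)
DTI: 4,895 ÷ 13,050 = 37.5%, over the 36% base limit.
Reserves: 18,620 ÷ 1,115 = 16.7 months (meets 3-month minimum)
DTI 37.5% is within the 36%–40% exception band; checking compensating factors.
Override check — reserves: 16.7 mo (ok); score: 762 (ok).
Both override conditions satisfied; DTI exception granted.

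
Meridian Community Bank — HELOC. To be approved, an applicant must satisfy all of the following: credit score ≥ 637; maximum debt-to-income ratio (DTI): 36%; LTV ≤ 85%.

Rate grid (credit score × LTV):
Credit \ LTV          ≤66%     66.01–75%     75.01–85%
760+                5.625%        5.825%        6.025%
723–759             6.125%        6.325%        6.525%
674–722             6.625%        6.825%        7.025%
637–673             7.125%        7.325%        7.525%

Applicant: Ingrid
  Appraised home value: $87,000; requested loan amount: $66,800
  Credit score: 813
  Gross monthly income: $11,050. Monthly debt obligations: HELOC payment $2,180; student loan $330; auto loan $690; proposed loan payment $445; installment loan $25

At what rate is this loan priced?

6.025%

Credit score 813 ≥ 637; Total monthly debts = (2,180 + 330 + 690 + 445 + 25) = 3,670. DTI = 3,670/11,050 = 33.2% ≤ 36%
LTV: 66,800 ÷ 87,000 = 76.8%, within 85% cap
Credit 813 → row 760+; LTV 76.8% → column 75.01–85%. Grid cell → 6.025%.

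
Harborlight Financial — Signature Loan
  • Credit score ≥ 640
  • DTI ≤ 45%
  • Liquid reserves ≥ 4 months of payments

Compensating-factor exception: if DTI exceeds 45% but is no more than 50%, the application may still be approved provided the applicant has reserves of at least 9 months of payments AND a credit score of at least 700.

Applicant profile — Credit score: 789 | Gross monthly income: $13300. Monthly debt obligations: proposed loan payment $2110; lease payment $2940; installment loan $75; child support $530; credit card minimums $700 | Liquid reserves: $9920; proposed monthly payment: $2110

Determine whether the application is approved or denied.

Credit score 789 ≥ 640 (meets base)
Total debts = (2,110 + 2,940 + 75 + 530 + 700) = 6,355. DTI: 6,355 ÷ 13,300 = 47.8%, over the 45% base limit.
Reserves = 9,920/2,110 = 4.7 months ≥ 4
DTI 47.8% is within the 45%–50% exception band; checking compensating factors.
Override check — reserves: 4.7 mo (short of 9); score: 789 (ok).
Override conditions not both satisfied; exception does not apply.

Denied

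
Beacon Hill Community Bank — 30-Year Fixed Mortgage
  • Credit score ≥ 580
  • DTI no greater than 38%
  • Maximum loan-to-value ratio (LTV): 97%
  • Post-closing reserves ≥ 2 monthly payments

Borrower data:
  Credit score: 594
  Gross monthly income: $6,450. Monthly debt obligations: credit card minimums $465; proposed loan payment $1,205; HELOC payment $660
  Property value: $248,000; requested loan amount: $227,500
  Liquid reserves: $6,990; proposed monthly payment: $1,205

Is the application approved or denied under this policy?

Credit score 594 ≥ 580 (meets)
Total monthly debts = (465 + 1,205 + 660) = 2,330. DTI: 2,330 ÷ 6,450 = 36.1%, within the 38% cap
LTV: 227,500 ÷ 248,000 = 91.7%, within 97% cap
Liquid reserves cover 6,990/1,205 = 5.8 months — ≥ 2 required
All criteria satisfied.

Approved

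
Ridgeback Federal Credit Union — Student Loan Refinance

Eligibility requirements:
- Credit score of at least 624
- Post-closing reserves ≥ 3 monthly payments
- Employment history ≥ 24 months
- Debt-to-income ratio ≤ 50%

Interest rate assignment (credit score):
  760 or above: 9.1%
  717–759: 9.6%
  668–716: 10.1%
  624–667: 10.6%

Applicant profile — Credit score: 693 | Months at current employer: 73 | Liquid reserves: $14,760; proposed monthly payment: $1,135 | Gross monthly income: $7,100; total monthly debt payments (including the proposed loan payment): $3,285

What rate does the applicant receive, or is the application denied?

Credit score 693 ≥ 624 (meets minimum)
DTI: 3,285 ÷ 7,100 = 46.3%, within the 50% cap
Reserves = 14,760/1,135 = 13.0 months ≥ 3
Employment 73 ≥ 24 months
All requirements met. Score 693 falls in the 668–716 tier → 10.1%.

Approved at 10.1%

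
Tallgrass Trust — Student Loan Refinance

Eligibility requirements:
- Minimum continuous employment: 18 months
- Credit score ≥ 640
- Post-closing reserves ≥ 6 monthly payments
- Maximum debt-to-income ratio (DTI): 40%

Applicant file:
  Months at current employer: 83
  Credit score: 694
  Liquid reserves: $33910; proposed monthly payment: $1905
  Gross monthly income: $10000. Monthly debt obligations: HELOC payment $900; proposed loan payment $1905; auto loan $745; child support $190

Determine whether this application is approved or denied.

Employment 83 ≥ 18 months
Credit score 694 ≥ 640 (meets)
Liquid reserves cover 33,910/1,905 = 17.8 months — ≥ 6 required
Total monthly debts = (900 + 1,905 + 745 + 190) = 3,740. Debt-to-income = 3,740/10,000 = 37.4% — meets 40% limit
All criteria satisfied.

Approved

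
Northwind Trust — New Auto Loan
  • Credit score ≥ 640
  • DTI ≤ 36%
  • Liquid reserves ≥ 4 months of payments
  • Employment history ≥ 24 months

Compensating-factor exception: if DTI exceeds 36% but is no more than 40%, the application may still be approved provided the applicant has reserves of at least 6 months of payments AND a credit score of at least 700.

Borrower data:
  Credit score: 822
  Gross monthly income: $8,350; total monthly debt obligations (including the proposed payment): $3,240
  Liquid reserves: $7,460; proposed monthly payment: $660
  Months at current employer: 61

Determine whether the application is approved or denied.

Approved

Credit score 822 ≥ 640 (meets base)
DTI: 3,240 ÷ 8,350 = 38.8%, over the 36% base limit.
Liquid reserves cover 7,460/660 = 11.3 months — ≥ 4 required
Employment 61 ≥ 24 months
DTI 38.8% is within the 36%–40% exception band; checking compensating factors.
Override check — reserves: 11.3 mo (ok); score: 822 (ok).
Both override conditions satisfied; DTI exception granted.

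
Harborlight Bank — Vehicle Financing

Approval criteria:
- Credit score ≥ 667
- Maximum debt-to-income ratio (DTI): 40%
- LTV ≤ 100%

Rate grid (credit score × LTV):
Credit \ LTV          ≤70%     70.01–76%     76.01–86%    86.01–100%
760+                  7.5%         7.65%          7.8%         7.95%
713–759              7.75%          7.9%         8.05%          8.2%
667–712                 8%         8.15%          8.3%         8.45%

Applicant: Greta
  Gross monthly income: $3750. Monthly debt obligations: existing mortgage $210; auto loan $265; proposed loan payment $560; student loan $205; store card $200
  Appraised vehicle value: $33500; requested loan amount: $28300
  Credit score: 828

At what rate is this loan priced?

7.8%

Credit score 828 ≥ 667; Total monthly debts = (210 + 265 + 560 + 205 + 200) = 1,440. DTI: 1,440 ÷ 3,750 = 38.4%, within the 40% cap
LTV: 28,300 ÷ 33,500 = 84.5%, within 100% cap
Credit 828 → row 760+; LTV 84.5% → column 76.01–86%. Grid cell → 7.8%.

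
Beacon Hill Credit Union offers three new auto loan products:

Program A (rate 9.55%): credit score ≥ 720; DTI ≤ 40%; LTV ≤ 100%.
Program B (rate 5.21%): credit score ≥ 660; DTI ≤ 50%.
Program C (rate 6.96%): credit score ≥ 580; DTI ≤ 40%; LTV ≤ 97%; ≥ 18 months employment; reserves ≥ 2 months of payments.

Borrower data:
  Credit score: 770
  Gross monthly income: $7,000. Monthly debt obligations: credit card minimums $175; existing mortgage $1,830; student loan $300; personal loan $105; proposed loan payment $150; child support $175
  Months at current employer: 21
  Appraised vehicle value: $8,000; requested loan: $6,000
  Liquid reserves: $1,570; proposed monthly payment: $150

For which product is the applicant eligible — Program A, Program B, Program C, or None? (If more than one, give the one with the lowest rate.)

Program B

Total debts = (175 + 1,830 + 300 + 105 + 150 + 175) = 2,735; DTI = 2,735/7,000 = 39.1%.
LTV = 6,000/8,000 = 75%.
Reserves = 1,570/150 = 10.5 months.
Program A: score 770 ≥ 720; DTI 39.1% ≤ 40%; LTV 75% ≤ 100% → qualifies.
Program B: score 770 ≥ 660; DTI 39.1% ≤ 50% → qualifies.
Program C: score 770 ≥ 580; DTI 39.1% ≤ 40%; LTV 75% ≤ 97%; employment 21 ≥ 18 mo; reserves 10.5 ≥ 2 mo → qualifies.
Qualifying: Program A, Program B, Program C. Lowest rate is 5.21% → Program B.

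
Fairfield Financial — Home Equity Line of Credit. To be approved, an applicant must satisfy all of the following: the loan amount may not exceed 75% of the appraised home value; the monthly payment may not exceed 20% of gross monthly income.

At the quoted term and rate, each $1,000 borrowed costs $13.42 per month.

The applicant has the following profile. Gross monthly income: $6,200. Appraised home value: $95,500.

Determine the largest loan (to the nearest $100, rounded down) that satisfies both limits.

Payment cap: 20% × $6,200 = $1,240/month.
At $13.42 per $1,000, that supports 1,240/13.42 × 1,000 ≈ $92,399 → $92,300.
LTV cap: 75% × $95,500 = $71,625 → $71,600.
Binding constraint: loan-to-value.

$71,600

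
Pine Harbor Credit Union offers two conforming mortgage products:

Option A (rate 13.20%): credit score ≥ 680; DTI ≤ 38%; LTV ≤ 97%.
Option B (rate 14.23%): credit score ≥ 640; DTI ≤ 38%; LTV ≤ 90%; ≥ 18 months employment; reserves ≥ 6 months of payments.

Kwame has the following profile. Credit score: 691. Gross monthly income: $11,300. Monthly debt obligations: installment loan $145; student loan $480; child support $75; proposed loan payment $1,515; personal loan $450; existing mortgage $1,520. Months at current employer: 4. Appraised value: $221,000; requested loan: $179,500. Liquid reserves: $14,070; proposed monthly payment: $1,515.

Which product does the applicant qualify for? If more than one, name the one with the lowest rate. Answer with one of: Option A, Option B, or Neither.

Option A

Total debts = (145 + 480 + 75 + 1,515 + 450 + 1,520) = 4,185; DTI = 4,185/11,300 = 37%.
LTV = 179,500/221,000 = 81.2%.
Reserves = 14,070/1,515 = 9.3 months.
Option A: score 691 ≥ 680; DTI 37% ≤ 38%; LTV 81.2% ≤ 97% → qualifies.
Option B: score 691 ≥ 640; DTI 37% ≤ 38%; LTV 81.2% ≤ 90%; employment 4 < 18 mo; reserves 9.3 ≥ 6 mo → does not qualify.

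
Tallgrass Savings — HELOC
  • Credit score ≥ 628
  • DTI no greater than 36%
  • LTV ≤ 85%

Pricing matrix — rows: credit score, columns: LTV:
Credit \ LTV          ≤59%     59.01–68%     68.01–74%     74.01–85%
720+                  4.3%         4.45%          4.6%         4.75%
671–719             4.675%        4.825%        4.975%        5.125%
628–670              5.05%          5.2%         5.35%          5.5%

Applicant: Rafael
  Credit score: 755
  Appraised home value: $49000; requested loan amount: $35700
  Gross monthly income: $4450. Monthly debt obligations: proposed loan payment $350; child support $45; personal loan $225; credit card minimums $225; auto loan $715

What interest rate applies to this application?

4.6%

Credit score 755 ≥ 628; Total monthly debts = (350 + 45 + 225 + 225 + 715) = 1,560. DTI: 1,560 ÷ 4,450 = 35.1%, within the 36% cap
Loan-to-value = 35,700/49,000 = 72.9% — pass (85% max)
Row: 755 falls in 720+. Column: 72.9% falls in 68.01–74%. Rate = 4.6%.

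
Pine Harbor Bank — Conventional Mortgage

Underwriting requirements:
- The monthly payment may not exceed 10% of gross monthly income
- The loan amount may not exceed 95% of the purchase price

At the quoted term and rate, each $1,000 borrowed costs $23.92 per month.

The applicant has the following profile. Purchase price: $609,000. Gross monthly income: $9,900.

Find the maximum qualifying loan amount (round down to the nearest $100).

$41,300

Payment cap: 10% × $9,900 = $990/month.
At $23.92 per $1,000, that supports 990/23.92 × 1,000 ≈ $41,387 → $41,300.
LTV cap: 95% × $609,000 = $578,550 → $578,500.
Binding constraint: payment-to-income.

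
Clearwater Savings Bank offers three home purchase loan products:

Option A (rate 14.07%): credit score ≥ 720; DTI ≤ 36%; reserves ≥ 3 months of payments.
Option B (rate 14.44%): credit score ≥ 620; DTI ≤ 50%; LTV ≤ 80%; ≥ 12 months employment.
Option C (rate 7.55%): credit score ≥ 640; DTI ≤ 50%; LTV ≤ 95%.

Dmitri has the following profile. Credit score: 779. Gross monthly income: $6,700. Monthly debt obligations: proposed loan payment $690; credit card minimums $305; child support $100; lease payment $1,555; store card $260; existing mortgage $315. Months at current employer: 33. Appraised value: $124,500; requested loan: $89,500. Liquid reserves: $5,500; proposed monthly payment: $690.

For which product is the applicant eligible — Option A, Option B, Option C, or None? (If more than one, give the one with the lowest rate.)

Total debts = (690 + 305 + 100 + 1,555 + 260 + 315) = 3,225; DTI = 3,225/6,700 = 48.1%.
LTV = 89,500/124,500 = 71.9%.
Reserves = 5,500/690 = 8.0 months.
Option A: score 779 ≥ 720; DTI 48.1% > 36%; reserves 8.0 ≥ 3 mo → does not qualify.
Option B: score 779 ≥ 620; DTI 48.1% ≤ 50%; LTV 71.9% ≤ 80%; employment 33 ≥ 12 mo → qualifies.
Option C: score 779 ≥ 640; DTI 48.1% ≤ 50%; LTV 71.9% ≤ 95% → qualifies.
Qualifying: Option B, Option C. Lowest rate is 7.55% → Option C.

Option C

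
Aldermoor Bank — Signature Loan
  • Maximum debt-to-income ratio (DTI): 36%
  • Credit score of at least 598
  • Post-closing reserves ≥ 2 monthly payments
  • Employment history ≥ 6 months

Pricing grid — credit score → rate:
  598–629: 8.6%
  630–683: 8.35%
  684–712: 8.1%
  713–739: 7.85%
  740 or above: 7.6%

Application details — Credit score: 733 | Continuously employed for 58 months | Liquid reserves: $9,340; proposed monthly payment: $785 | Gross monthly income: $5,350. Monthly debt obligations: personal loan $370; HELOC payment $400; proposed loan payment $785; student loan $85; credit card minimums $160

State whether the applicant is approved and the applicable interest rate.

Approved at 7.85%

Credit score 733 ≥ 598 (meets minimum)
Reserves: 9,340 ÷ 785 = 11.9 months (meets 2-month minimum)
Total monthly debts = (370 + 400 + 785 + 85 + 160) = 1,800. DTI: 1,800 ÷ 5,350 = 33.6%, within the 36% cap
Employment 58 ≥ 6 months
All requirements met. Score 733 falls in the 713–739 tier → 7.85%.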